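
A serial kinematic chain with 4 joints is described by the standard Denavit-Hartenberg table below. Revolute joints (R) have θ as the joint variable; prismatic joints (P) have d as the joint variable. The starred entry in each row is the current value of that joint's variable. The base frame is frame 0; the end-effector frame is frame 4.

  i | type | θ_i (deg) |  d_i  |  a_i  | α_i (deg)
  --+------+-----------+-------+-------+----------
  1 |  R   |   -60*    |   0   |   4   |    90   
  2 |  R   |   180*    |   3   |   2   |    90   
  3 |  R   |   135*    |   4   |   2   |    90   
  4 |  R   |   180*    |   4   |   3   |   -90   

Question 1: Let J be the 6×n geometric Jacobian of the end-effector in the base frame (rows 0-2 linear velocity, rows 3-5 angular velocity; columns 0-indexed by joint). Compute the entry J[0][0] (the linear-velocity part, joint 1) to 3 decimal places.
axis z_0 = ẑ; lever o_n−o_0 = (-5.2030,-1.2308,4.0000)
cross product → J_v[:, 0] = (1.2308,-5.2030,0.0000)
J_ω[:, 0] = z_0
entry J[0][0] = 1.2308

1.231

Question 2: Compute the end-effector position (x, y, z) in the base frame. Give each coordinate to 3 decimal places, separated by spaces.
-5.203 -1.231 4.000

after link 1: o_1 = (2.0000, -3.4641, 0.0000)
after link 2: o_2 = (-1.5981, -3.2321, 0.0000)
after link 3: o_3 = (-2.1157, -5.1639, 4.0000)
after link 4: o_4 = (-5.2030, -1.2308, 4.0000)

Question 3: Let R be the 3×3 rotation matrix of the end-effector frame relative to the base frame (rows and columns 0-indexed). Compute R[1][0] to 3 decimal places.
0.966

End-effector x-axis (col 0 of R) = (0.2588,0.9659,0.0000)
R[1][0] = 0.9659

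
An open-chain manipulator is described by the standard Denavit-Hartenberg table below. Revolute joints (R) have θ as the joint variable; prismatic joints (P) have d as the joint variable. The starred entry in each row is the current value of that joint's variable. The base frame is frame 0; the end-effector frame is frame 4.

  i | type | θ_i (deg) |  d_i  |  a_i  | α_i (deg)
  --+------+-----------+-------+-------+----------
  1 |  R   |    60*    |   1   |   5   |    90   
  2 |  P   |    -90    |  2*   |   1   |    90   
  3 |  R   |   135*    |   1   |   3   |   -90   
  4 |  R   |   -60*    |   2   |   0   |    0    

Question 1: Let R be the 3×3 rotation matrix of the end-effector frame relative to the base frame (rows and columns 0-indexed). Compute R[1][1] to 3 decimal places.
0.127

End-effector y-axis (col 1 of R) = (0.7803,0.1268,0.6124)
R[1][1] = 0.1268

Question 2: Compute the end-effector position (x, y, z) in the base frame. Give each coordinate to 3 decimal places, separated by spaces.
after link 1: o_1 = (2.5000, 4.3301, 1.0000)
after link 2: o_2 = (4.2321, 3.3301, 0.0000)
after link 3: o_3 = (5.5692, 1.4034, 2.1213)
after link 4: o_4 = (4.3444, 2.1105, 3.5355)

4.344 2.111 3.536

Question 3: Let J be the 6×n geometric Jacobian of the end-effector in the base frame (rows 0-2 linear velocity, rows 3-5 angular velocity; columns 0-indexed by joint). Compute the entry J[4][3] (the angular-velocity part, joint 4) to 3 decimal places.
axis z_3 = (-0.6124,0.3536,0.7071); lever o_n−o_3 = (-1.2247,0.7071,1.4142)
cross product → J_v[:, 3] = (0.0000,0.0000,0.0000)
J_ω[:, 3] = z_3
entry J[4][3] = 0.3536

0.354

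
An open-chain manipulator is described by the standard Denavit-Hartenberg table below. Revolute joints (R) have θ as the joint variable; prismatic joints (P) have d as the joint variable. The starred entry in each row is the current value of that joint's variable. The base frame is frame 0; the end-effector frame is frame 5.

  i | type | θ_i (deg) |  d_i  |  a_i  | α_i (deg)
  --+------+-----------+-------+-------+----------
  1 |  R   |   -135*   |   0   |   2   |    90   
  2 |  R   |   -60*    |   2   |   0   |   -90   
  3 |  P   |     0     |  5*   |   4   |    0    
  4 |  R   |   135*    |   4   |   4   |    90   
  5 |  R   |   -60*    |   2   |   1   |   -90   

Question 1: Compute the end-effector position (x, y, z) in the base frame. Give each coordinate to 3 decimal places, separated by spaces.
-5.349 -9.020 2.134

after link 1: o_1 = (-1.4142, -1.4142, 0.0000)
after link 2: o_2 = (-2.8284, -0.0000, 0.0000)
after link 3: o_3 = (-7.3045, -4.4761, -0.9641)
after link 4: o_4 = (-6.7540, -7.9256, 3.4854)
after link 5: o_5 = (-5.3487, -9.0202, 2.1338)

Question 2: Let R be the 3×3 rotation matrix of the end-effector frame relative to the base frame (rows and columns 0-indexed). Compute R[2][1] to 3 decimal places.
End-effector y-axis (col 1 of R) = (-0.2500,0.7500,0.6124)
R[2][1] = 0.6124

0.612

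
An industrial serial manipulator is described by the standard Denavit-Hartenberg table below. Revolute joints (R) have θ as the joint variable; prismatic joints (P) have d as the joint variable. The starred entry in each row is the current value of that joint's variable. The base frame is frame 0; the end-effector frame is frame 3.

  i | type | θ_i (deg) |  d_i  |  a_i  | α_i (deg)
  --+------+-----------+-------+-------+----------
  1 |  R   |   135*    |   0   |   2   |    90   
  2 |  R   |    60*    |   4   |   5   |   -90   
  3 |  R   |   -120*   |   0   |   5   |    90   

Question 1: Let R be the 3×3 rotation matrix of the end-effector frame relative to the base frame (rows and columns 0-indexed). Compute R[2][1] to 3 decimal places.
0.500

End-effector y-axis (col 1 of R) = (0.6124,-0.6124,0.5000)
R[2][1] = 0.5000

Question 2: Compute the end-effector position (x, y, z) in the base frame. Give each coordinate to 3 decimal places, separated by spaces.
3.592 8.188 2.165

after link 1: o_1 = (-1.4142, 1.4142, 0.0000)
after link 2: o_2 = (-0.3536, 6.0104, 4.3301)
after link 3: o_3 = (3.5922, 8.1884, 2.1651)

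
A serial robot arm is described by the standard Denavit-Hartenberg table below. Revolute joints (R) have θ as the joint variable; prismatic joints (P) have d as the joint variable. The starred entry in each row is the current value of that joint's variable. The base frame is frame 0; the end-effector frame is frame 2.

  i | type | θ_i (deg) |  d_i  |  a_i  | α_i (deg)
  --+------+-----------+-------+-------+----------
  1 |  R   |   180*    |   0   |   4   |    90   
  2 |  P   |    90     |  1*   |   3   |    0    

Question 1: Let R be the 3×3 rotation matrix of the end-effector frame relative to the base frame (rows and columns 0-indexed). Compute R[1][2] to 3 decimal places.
End-effector z-axis (col 2 of R) = (0.0000,1.0000,0.0000)
R[1][2] = 1.0000

1.000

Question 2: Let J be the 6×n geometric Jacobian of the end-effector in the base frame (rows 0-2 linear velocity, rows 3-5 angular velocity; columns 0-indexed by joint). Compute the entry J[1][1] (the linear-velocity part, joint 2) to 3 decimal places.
1.000

prismatic axis z_1 = (0.0000,1.0000,0.0000)
J_v[:, 1] = z_1; J_ω[:, 1] = (0,0,0)
entry J[1][1] = 1.0000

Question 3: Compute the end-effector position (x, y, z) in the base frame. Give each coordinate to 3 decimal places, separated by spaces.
-4.000 1.000 3.000

after link 1: o_1 = (-4.0000, 0.0000, 0.0000)
after link 2: o_2 = (-4.0000, 1.0000, 3.0000)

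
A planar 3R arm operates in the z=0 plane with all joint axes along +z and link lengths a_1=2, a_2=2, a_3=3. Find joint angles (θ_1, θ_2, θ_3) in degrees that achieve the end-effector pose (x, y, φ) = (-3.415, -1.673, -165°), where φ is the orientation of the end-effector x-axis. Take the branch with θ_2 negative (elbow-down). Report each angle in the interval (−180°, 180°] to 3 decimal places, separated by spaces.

wrist centre = target − a_3·(cos φ, sin φ) = (-0.5172, -0.8965)
cos θ_2 = (1.0713−2²−2²)/(2·2·2) = -0.8661; θ_2 = -150.0070° (elbow-down)
β = atan2(-0.8965,-0.5172) = -119.9810°; ψ = atan2(-0.9998,0.2678) = -75.0035°
θ_1 = β − ψ = -44.9775°
θ_3 = φ − θ_1 − θ_2 = 29.9845° (wrapped to (-180°,180°])

-44.977 -150.007 29.984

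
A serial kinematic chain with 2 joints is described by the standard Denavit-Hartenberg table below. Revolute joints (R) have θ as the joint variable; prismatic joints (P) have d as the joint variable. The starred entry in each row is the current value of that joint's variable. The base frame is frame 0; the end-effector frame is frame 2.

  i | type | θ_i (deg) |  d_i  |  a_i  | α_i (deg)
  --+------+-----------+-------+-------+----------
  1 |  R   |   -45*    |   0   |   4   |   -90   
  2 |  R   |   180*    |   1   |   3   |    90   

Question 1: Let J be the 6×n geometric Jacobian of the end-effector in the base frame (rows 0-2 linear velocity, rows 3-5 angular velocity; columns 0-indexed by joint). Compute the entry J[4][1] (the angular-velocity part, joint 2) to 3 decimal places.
0.707

axis z_1 = (0.7071,0.7071,0.0000); lever o_n−o_1 = (-1.4142,2.8284,-0.0000)
cross product → J_v[:, 1] = (-0.0000,0.0000,3.0000)
J_ω[:, 1] = z_1
entry J[4][1] = 0.7071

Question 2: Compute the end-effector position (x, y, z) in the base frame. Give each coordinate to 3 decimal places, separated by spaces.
after link 1: o_1 = (2.8284, -2.8284, 0.0000)
after link 2: o_2 = (1.4142, 0.0000, -0.0000)

1.414 0.000 -0.000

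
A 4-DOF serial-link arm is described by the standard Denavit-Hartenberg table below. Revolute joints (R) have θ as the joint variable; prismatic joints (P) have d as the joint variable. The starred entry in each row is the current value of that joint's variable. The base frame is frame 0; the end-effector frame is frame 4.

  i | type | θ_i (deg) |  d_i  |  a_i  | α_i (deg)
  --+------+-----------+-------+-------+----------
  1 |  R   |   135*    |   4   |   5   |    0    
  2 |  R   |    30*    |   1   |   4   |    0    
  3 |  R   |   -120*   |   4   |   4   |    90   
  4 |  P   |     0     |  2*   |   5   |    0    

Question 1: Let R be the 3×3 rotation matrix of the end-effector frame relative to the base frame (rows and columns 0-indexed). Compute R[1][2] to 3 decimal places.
End-effector z-axis (col 2 of R) = (0.7071,-0.7071,0.0000)
R[1][2] = -0.7071

-0.707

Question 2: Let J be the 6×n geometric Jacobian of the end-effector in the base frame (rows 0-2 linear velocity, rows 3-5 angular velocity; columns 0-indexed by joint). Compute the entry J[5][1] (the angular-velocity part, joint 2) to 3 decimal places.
1.000

axis z_1 = (0.0000,0.0000,1.0000); lever o_n−o_1 = (3.9145,5.9850,5.0000)
cross product → J_v[:, 1] = (-5.9850,3.9145,0.0000)
J_ω[:, 1] = z_1
entry J[5][1] = 1.0000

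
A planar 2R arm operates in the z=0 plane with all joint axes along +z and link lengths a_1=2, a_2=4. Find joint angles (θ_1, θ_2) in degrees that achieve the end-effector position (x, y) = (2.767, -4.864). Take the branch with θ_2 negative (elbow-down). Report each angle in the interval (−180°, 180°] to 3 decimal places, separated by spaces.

-30.008 -44.995

cos θ_2 = (31.3148−2²−4²)/(2·2·4) = 0.7072; θ_2 = -44.9945° (elbow-down)
β = atan2(-4.8640,2.7670) = -60.3656°; ψ = atan2(-2.8282,4.8287) = -30.3574°
θ_1 = β − ψ = -30.0082°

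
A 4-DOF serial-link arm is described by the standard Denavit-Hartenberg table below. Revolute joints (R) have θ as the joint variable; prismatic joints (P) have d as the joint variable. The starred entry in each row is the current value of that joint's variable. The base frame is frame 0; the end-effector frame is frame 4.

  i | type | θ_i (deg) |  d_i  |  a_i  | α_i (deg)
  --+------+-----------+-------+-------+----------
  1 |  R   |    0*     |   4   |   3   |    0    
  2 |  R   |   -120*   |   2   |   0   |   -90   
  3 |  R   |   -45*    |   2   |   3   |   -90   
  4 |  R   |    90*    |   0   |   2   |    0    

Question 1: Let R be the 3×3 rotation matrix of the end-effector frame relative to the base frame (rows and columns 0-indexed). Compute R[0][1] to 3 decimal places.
End-effector y-axis (col 1 of R) = (0.3536,0.6124,-0.7071)
R[0][1] = 0.3536

0.354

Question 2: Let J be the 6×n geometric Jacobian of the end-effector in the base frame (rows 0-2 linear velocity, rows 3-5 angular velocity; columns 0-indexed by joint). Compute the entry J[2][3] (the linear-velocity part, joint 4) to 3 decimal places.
axis z_3 = (-0.3536,-0.6124,-0.7071); lever o_n−o_3 = (-1.7321,1.0000,0.0000)
cross product → J_v[:, 3] = (0.7071,1.2247,-1.4142)
J_ω[:, 3] = z_3
entry J[2][3] = -1.4142

-1.414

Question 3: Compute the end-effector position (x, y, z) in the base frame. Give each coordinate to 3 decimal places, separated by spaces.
1.939 -1.837 8.121

after link 1: o_1 = (3.0000, 0.0000, 4.0000)
after link 2: o_2 = (3.0000, 0.0000, 6.0000)
after link 3: o_3 = (3.6714, -2.8371, 8.1213)
after link 4: o_4 = (1.9393, -1.8371, 8.1213)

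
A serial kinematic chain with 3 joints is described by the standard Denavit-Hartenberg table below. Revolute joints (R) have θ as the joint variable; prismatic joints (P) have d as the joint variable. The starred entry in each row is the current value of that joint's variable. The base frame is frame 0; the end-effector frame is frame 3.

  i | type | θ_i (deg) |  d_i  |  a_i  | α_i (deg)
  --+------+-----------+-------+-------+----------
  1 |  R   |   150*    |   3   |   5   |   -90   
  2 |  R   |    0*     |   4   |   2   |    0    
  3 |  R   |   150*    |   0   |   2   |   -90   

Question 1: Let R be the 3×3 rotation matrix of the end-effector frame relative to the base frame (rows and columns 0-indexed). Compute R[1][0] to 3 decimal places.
-0.433

End-effector x-axis (col 0 of R) = (0.7500,-0.4330,-0.5000)
R[1][0] = -0.4330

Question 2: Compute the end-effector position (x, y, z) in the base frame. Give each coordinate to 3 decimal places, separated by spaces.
-6.562 -0.830 2.000

after link 1: o_1 = (-4.3301, 2.5000, 3.0000)
after link 2: o_2 = (-8.0622, 0.0359, 3.0000)
after link 3: o_3 = (-6.5622, -0.8301, 2.0000)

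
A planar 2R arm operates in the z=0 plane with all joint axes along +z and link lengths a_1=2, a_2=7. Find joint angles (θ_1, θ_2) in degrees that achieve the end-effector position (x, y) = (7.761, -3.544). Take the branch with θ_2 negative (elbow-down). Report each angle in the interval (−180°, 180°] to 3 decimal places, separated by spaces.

10.930 -45.017

cos θ_2 = (72.7931−2²−7²)/(2·2·7) = 0.7069; θ_2 = -45.0172° (elbow-down)
β = atan2(-3.5440,7.7610) = -24.5434°; ψ = atan2(-4.9512,6.9483) = -35.4731°
θ_1 = β − ψ = 10.9297°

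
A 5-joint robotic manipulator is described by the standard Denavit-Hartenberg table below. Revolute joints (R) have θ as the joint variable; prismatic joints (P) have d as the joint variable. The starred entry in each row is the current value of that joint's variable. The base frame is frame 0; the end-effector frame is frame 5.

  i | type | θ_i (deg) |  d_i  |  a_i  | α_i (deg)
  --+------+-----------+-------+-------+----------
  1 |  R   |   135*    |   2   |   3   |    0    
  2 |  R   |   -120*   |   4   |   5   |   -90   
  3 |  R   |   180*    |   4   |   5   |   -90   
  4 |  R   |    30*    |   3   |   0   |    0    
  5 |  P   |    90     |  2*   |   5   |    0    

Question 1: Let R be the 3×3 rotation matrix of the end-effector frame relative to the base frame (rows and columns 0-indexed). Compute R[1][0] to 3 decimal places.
-0.707

End-effector x-axis (col 0 of R) = (0.7071,-0.7071,0.0000)
R[1][0] = -0.7071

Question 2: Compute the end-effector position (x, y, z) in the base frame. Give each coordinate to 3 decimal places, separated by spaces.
0.379 2.449 11.000

after link 1: o_1 = (-2.1213, 2.1213, 2.0000)
after link 2: o_2 = (2.7083, 3.4154, 6.0000)
after link 3: o_3 = (-3.1566, 5.9850, 6.0000)
after link 4: o_4 = (-3.1566, 5.9850, 9.0000)
after link 5: o_5 = (0.3789, 2.4495, 11.0000)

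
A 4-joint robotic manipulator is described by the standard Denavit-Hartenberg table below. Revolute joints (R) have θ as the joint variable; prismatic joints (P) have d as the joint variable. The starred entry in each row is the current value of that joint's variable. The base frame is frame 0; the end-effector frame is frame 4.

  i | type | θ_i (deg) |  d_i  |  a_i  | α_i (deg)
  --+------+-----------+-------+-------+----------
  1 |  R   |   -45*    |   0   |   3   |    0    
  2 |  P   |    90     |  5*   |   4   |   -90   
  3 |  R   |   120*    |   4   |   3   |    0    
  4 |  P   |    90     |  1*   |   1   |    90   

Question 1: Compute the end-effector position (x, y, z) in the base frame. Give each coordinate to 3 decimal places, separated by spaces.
-0.259 2.570 2.902

after link 1: o_1 = (2.1213, -2.1213, 0.0000)
after link 2: o_2 = (4.9497, 0.7071, 5.0000)
after link 3: o_3 = (1.0607, 2.4749, 2.4019)
after link 4: o_4 = (-0.2588, 2.5696, 2.9019)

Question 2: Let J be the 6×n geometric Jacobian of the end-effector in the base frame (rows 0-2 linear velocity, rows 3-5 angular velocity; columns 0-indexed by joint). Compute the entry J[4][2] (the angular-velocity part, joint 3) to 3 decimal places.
0.707

axis z_2 = (-0.7071,0.7071,0.0000); lever o_n−o_2 = (-5.2086,1.8625,-2.0981)
cross product → J_v[:, 2] = (-1.4836,-1.4836,2.3660)
J_ω[:, 2] = z_2
entry J[4][2] = 0.7071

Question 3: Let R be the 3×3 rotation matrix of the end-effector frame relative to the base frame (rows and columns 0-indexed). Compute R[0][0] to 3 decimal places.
-0.612

End-effector x-axis (col 0 of R) = (-0.6124,-0.6124,0.5000)
R[0][0] = -0.6124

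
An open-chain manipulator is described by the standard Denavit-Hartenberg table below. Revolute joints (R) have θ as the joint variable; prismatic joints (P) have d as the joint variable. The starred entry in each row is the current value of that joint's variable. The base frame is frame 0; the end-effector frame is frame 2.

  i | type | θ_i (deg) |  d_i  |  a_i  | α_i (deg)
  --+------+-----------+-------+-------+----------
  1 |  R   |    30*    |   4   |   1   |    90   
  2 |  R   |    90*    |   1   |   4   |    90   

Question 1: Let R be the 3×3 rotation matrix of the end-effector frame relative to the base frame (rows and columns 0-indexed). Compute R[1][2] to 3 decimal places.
0.500

End-effector z-axis (col 2 of R) = (0.8660,0.5000,-0.0000)
R[1][2] = 0.5000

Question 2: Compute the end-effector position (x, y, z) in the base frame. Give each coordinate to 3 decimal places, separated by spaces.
1.366 -0.366 8.000

after link 1: o_1 = (0.8660, 0.5000, 4.0000)
after link 2: o_2 = (1.3660, -0.3660, 8.0000)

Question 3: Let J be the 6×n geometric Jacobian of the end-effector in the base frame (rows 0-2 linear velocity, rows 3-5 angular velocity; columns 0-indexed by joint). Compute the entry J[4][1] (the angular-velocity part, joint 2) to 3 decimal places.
-0.866

axis z_1 = (0.5000,-0.8660,0.0000); lever o_n−o_1 = (0.5000,-0.8660,4.0000)
cross product → J_v[:, 1] = (-3.4641,-2.0000,0.0000)
J_ω[:, 1] = z_1
entry J[4][1] = -0.8660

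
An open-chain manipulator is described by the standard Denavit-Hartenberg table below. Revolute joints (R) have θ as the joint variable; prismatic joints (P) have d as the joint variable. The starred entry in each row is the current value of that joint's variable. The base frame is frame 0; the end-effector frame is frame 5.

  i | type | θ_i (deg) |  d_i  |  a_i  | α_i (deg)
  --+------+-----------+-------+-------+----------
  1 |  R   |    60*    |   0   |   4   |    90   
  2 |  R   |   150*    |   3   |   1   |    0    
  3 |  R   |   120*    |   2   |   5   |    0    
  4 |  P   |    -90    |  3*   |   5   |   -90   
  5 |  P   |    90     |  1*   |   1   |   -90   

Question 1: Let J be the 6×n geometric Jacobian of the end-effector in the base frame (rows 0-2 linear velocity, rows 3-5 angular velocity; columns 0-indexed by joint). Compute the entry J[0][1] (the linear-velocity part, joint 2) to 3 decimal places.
2.750

axis z_1 = (0.8660,-0.5000,0.0000); lever o_n−o_1 = (3.1292,-8.5801,-5.5000)
cross product → J_v[:, 1] = (2.7500,4.7631,-5.8660)
J_ω[:, 1] = z_1
entry J[0][1] = 2.7500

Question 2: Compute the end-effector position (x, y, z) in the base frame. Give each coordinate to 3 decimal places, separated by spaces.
5.129 -5.116 -5.500

after link 1: o_1 = (2.0000, 3.4641, 0.0000)
after link 2: o_2 = (4.1651, 1.2141, 0.5000)
after link 3: o_3 = (5.8971, 0.2141, -4.5000)
after link 4: o_4 = (5.9952, -5.6160, -4.5000)
after link 5: o_5 = (5.1292, -5.1160, -5.5000)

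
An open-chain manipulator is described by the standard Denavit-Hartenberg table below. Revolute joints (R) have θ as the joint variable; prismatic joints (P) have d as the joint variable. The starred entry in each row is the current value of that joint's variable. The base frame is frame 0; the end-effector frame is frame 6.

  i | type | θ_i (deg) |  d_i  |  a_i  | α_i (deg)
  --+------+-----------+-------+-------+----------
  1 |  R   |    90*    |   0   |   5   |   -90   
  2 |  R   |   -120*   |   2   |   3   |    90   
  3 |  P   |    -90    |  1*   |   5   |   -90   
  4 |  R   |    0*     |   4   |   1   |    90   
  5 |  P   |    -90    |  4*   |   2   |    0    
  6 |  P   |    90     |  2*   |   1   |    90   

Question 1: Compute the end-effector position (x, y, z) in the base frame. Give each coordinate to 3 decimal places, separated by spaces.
after link 1: o_1 = (0.0000, 5.0000, 0.0000)
after link 2: o_2 = (-2.0000, 3.5000, 2.5981)
after link 3: o_3 = (3.0000, 2.6340, 2.0981)
after link 4: o_4 = (4.0000, 0.6340, 5.5622)
after link 5: o_5 = (4.0000, -1.8301, 1.8301)
after link 6: o_6 = (5.0000, -3.5622, 0.8301)

5.000 -3.562 0.830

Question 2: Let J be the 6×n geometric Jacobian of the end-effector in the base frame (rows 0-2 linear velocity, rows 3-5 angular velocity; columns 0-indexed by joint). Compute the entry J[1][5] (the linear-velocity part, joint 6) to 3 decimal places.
-0.866

prismatic axis z_5 = (-0.0000,-0.8660,-0.5000)
J_v[:, 5] = z_5; J_ω[:, 5] = (0,0,0)
entry J[1][5] = -0.8660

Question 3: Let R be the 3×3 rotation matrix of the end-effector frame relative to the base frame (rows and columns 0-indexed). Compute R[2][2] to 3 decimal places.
End-effector z-axis (col 2 of R) = (0.0000,0.5000,-0.8660)
R[2][2] = -0.8660

-0.866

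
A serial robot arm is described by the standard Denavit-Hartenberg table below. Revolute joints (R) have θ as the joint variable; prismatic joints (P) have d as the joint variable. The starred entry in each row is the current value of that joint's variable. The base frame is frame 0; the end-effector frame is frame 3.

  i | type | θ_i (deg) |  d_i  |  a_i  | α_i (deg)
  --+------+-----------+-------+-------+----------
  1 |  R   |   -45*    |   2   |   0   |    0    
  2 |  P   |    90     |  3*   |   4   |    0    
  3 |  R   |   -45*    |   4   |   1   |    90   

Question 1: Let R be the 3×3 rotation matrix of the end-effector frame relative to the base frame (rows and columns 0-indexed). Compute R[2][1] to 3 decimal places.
End-effector y-axis (col 1 of R) = (-0.0000,0.0000,1.0000)
R[2][1] = 1.0000

1.000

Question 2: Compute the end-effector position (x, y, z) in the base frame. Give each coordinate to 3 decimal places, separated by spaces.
after link 1: o_1 = (0.0000, 0.0000, 2.0000)
after link 2: o_2 = (2.8284, 2.8284, 5.0000)
after link 3: o_3 = (3.8284, 2.8284, 9.0000)

3.828 2.828 9.000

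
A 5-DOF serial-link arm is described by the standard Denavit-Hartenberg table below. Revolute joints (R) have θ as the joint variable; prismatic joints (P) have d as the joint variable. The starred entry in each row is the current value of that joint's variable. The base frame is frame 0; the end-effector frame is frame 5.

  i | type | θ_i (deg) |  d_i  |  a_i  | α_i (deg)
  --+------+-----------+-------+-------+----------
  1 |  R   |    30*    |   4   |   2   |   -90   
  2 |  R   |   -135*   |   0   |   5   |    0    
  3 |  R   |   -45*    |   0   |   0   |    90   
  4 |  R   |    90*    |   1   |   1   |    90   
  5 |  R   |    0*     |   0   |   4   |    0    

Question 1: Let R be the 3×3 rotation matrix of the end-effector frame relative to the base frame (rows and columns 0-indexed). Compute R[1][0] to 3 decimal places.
0.866

End-effector x-axis (col 0 of R) = (-0.5000,0.8660,0.0000)
R[1][0] = 0.8660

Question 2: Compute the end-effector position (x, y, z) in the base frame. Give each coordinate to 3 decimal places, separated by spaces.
after link 1: o_1 = (1.7321, 1.0000, 4.0000)
after link 2: o_2 = (-1.3298, -0.7678, 7.5355)
after link 3: o_3 = (-1.3298, -0.7678, 7.5355)
after link 4: o_4 = (-1.8298, 0.0983, 6.5355)
after link 5: o_5 = (-3.8298, 3.5624, 6.5355)

-3.830 3.562 6.536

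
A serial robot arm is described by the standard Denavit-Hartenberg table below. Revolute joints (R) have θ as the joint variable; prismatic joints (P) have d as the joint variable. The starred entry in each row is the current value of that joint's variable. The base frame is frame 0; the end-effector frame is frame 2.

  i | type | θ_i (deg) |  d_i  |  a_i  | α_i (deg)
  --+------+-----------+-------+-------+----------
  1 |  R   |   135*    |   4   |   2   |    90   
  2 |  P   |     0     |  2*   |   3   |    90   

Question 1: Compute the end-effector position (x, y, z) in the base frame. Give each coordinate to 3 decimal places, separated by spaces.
-2.121 4.950 4.000

after link 1: o_1 = (-1.4142, 1.4142, 4.0000)
after link 2: o_2 = (-2.1213, 4.9497, 4.0000)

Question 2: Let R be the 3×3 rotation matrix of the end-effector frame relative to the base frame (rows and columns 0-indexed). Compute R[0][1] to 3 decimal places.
End-effector y-axis (col 1 of R) = (0.7071,0.7071,0.0000)
R[0][1] = 0.7071

0.707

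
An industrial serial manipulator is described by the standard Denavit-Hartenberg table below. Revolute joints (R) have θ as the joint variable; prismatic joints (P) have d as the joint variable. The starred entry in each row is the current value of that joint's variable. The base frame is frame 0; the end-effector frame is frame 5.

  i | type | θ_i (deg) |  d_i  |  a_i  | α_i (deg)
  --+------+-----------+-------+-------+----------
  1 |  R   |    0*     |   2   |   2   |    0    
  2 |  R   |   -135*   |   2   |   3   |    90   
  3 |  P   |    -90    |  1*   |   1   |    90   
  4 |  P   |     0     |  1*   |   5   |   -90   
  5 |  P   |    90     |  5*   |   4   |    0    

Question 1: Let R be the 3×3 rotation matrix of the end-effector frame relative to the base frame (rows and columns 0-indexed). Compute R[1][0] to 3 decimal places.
-0.707

End-effector x-axis (col 0 of R) = (-0.7071,-0.7071,0.0000)
R[1][0] = -0.7071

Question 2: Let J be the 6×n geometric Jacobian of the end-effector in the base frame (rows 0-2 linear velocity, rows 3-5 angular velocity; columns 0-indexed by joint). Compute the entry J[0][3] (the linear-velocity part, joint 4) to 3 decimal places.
prismatic axis z_3 = (0.7071,0.7071,-0.0000)
J_v[:, 3] = z_3; J_ω[:, 3] = (0,0,0)
entry J[0][3] = 0.7071

0.707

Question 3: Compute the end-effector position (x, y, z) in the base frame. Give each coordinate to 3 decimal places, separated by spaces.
-6.485 -0.000 -2.000

after link 1: o_1 = (2.0000, 0.0000, 2.0000)
after link 2: o_2 = (-0.1213, -2.1213, 4.0000)
after link 3: o_3 = (-0.8284, -1.4142, 3.0000)
after link 4: o_4 = (-0.1213, -0.7071, -2.0000)
after link 5: o_5 = (-6.4853, -0.0000, -2.0000)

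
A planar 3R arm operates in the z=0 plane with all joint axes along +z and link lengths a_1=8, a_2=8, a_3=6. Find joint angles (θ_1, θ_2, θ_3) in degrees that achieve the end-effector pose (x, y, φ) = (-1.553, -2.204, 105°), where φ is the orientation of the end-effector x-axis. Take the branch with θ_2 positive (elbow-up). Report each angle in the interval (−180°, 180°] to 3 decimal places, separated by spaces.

-150.002 120.004 134.999

wrist centre = target − a_3·(cos φ, sin φ) = (-0.0001, -7.9996)
cos θ_2 = (63.9929−8²−8²)/(2·8·8) = -0.5001; θ_2 = 120.0037° (elbow-up)
β = atan2(-7.9996,-0.0001) = -90.0006°; ψ = atan2(6.9279,3.9996) = 60.0018°
θ_1 = β − ψ = -150.0025°
θ_3 = φ − θ_1 − θ_2 = 134.9988° (wrapped to (-180°,180°])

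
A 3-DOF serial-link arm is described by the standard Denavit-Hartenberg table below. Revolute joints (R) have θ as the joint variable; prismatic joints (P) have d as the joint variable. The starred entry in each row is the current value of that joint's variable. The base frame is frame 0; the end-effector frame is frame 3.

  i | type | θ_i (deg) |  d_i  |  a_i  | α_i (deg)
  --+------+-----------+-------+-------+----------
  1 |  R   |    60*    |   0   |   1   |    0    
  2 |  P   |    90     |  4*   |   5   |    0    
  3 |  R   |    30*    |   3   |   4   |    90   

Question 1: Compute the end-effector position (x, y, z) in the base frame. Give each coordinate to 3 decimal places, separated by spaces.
after link 1: o_1 = (0.5000, 0.8660, 0.0000)
after link 2: o_2 = (-3.8301, 3.3660, 4.0000)
after link 3: o_3 = (-7.8301, 3.3660, 7.0000)

-7.830 3.366 7.000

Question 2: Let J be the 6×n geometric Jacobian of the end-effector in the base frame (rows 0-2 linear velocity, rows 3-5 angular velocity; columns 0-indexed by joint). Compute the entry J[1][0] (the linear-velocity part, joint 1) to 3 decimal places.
-7.830

axis z_0 = ẑ; lever o_n−o_0 = (-7.8301,3.3660,7.0000)
cross product → J_v[:, 0] = (-3.3660,-7.8301,0.0000)
J_ω[:, 0] = z_0
entry J[1][0] = -7.8301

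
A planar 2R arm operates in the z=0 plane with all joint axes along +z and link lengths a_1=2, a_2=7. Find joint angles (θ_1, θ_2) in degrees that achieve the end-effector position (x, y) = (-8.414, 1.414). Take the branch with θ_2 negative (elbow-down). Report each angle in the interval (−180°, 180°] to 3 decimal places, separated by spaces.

cos θ_2 = (72.7948−2²−7²)/(2·2·7) = 0.7070; θ_2 = -45.0121° (elbow-down)
β = atan2(1.4140,-8.4140) = 170.4604°; ψ = atan2(-4.9508,6.9487) = -35.4690°
θ_1 = β − ψ = 205.9294°

-154.071 -45.012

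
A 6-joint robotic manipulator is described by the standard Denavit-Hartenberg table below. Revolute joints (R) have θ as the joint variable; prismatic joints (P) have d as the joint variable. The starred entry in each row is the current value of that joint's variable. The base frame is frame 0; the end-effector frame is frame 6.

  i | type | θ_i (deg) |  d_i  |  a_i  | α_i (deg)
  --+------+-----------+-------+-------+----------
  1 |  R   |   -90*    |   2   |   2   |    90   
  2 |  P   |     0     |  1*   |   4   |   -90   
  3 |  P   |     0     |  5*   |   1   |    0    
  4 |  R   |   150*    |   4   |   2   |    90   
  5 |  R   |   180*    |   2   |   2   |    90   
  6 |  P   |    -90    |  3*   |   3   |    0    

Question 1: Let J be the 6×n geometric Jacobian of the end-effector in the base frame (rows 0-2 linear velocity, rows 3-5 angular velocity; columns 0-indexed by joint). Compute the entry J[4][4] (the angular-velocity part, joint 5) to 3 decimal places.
axis z_4 = (0.8660,-0.5000,0.0000); lever o_n−o_4 = (-1.8660,-1.2321,3.0000)
cross product → J_v[:, 4] = (-1.5000,-2.5981,-2.0000)
J_ω[:, 4] = z_4
entry J[4][4] = -0.5000

-0.500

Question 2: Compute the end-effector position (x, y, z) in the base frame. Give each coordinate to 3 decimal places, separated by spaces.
-1.866 -6.500 14.000

after link 1: o_1 = (0.0000, -2.0000, 2.0000)
after link 2: o_2 = (-1.0000, -6.0000, 2.0000)
after link 3: o_3 = (-1.0000, -7.0000, 7.0000)
after link 4: o_4 = (0.0000, -5.2679, 11.0000)
after link 5: o_5 = (0.7321, -8.0000, 11.0000)
after link 6: o_6 = (-1.8660, -6.5000, 14.0000)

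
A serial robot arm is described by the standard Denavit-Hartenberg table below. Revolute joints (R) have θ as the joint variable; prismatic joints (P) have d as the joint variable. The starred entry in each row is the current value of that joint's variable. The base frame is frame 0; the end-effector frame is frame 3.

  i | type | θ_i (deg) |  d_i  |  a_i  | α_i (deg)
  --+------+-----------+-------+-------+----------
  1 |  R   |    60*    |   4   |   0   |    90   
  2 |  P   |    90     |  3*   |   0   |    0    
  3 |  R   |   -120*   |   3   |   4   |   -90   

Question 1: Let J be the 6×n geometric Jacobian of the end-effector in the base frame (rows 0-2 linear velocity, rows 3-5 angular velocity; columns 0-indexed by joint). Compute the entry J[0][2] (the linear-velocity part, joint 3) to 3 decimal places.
axis z_2 = (0.8660,-0.5000,0.0000); lever o_n−o_2 = (4.3301,1.5000,-2.0000)
cross product → J_v[:, 2] = (1.0000,1.7321,3.4641)
J_ω[:, 2] = z_2
entry J[0][2] = 1.0000

1.000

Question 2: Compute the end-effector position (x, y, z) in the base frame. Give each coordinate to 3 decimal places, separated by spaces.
after link 1: o_1 = (0.0000, 0.0000, 4.0000)
after link 2: o_2 = (2.5981, -1.5000, 4.0000)
after link 3: o_3 = (6.9282, -0.0000, 2.0000)

6.928 -0.000 2.000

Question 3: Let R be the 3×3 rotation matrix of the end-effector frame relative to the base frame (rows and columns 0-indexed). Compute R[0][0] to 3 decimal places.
End-effector x-axis (col 0 of R) = (0.4330,0.7500,-0.5000)
R[0][0] = 0.4330

0.433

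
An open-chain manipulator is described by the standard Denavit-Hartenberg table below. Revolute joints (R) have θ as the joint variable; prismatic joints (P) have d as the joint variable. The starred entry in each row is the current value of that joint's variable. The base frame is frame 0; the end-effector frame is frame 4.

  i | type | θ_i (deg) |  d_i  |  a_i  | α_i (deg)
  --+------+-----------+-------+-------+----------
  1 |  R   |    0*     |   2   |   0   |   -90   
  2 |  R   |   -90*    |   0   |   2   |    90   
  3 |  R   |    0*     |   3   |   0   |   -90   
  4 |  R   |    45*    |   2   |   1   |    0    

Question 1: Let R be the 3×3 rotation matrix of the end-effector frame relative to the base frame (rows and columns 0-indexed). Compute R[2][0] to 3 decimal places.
End-effector x-axis (col 0 of R) = (0.7071,-0.0000,0.7071)
R[2][0] = 0.7071

0.707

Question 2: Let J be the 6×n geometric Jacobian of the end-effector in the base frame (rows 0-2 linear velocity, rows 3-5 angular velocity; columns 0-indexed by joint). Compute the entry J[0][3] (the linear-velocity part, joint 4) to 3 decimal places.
0.707

axis z_3 = (0.0000,1.0000,0.0000); lever o_n−o_3 = (0.7071,2.0000,0.7071)
cross product → J_v[:, 3] = (0.7071,0.0000,-0.7071)
J_ω[:, 3] = z_3
entry J[0][3] = 0.7071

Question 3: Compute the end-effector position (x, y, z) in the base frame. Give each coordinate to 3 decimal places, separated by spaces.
-2.293 2.000 4.707

after link 1: o_1 = (0.0000, 0.0000, 2.0000)
after link 2: o_2 = (0.0000, -0.0000, 4.0000)
after link 3: o_3 = (-3.0000, 0.0000, 4.0000)
after link 4: o_4 = (-2.2929, 2.0000, 4.7071)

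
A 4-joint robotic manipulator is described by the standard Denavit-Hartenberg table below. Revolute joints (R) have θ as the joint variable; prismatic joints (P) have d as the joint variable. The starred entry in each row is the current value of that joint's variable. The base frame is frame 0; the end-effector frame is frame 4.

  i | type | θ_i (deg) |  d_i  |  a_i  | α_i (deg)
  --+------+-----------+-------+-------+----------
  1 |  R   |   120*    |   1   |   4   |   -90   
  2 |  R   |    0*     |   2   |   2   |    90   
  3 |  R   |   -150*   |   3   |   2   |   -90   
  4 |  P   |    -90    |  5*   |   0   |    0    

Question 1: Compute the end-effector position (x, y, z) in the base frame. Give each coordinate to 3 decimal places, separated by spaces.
-0.500 7.526 4.000

after link 1: o_1 = (-2.0000, 3.4641, 1.0000)
after link 2: o_2 = (-4.7321, 4.1962, 1.0000)
after link 3: o_3 = (-3.0000, 3.1962, 4.0000)
after link 4: o_4 = (-0.5000, 7.5263, 4.0000)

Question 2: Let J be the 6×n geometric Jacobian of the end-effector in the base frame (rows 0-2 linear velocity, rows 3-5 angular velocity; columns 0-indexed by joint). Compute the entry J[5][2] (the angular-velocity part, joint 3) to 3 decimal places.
axis z_2 = (0.0000,0.0000,1.0000); lever o_n−o_2 = (4.2321,3.3301,3.0000)
cross product → J_v[:, 2] = (-3.3301,4.2321,0.0000)
J_ω[:, 2] = z_2
entry J[5][2] = 1.0000

1.000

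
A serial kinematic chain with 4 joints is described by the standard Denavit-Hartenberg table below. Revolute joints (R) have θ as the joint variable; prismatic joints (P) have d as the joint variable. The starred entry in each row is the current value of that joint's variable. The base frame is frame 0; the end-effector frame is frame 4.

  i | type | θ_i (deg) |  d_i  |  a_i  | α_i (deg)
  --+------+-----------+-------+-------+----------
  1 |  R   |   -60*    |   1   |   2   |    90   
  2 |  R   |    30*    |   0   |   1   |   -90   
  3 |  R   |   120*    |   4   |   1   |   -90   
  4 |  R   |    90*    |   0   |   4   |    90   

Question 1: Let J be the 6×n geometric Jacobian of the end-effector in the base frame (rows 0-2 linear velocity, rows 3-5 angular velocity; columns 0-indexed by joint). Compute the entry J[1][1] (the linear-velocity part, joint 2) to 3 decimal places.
0.217

axis z_1 = (-0.8660,-0.5000,0.0000); lever o_n−o_1 = (0.9665,0.0580,0.2500)
cross product → J_v[:, 1] = (-0.1250,0.2165,0.4330)
J_ω[:, 1] = z_1
entry J[1][1] = 0.2165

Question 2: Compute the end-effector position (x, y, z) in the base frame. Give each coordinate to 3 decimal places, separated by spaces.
1.967 -1.674 1.250

after link 1: o_1 = (1.0000, -1.7321, 1.0000)
after link 2: o_2 = (1.4330, -2.4821, 1.5000)
after link 3: o_3 = (0.9665, 0.0580, 4.7141)
after link 4: o_4 = (1.9665, -1.6740, 1.2500)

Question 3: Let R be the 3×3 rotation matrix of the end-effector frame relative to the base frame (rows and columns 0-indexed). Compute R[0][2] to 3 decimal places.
End-effector z-axis (col 2 of R) = (0.5335,0.8080,-0.2500)
R[0][2] = 0.5335

0.533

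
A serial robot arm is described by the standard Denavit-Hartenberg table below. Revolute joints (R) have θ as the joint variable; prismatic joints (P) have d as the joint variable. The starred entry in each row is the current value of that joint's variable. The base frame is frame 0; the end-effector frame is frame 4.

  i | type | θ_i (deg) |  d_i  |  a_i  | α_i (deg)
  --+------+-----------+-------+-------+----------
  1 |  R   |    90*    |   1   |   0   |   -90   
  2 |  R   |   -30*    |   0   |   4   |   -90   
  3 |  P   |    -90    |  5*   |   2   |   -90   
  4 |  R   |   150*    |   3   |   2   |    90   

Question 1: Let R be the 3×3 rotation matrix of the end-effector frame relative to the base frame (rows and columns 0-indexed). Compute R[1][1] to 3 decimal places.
End-effector y-axis (col 1 of R) = (0.0000,0.8660,0.5000)
R[1][1] = 0.8660

0.866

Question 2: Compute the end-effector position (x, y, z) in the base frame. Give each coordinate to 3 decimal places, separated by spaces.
-0.268 8.062 1.036

after link 1: o_1 = (0.0000, 0.0000, 1.0000)
after link 2: o_2 = (0.0000, 3.4641, 3.0000)
after link 3: o_3 = (-2.0000, 5.9641, -1.3301)
after link 4: o_4 = (-0.2679, 8.0622, 1.0359)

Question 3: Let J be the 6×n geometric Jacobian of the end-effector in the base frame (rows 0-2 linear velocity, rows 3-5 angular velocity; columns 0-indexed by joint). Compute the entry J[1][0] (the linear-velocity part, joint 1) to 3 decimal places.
axis z_0 = ẑ; lever o_n−o_0 = (-0.2679,8.0622,1.0359)
cross product → J_v[:, 0] = (-8.0622,-0.2679,0.0000)
J_ω[:, 0] = z_0
entry J[1][0] = -0.2679

-0.268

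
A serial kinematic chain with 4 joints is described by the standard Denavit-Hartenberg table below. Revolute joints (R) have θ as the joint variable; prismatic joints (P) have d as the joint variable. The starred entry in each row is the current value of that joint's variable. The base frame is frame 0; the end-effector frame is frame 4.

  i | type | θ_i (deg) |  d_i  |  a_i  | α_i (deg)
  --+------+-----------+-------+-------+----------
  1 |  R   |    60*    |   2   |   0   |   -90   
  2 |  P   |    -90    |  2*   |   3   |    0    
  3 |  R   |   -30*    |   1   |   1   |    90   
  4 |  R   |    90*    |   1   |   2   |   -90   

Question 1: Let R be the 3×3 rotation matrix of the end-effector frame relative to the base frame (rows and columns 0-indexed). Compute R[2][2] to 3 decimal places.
-0.866

End-effector z-axis (col 2 of R) = (0.2500,0.4330,-0.8660)
R[2][2] = -0.8660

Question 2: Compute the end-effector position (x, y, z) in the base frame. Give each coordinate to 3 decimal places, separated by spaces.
-5.013 1.317 5.366

after link 1: o_1 = (0.0000, 0.0000, 2.0000)
after link 2: o_2 = (-1.7321, 1.0000, 5.0000)
after link 3: o_3 = (-2.8481, 1.0670, 5.8660)
after link 4: o_4 = (-5.0131, 1.3170, 5.3660)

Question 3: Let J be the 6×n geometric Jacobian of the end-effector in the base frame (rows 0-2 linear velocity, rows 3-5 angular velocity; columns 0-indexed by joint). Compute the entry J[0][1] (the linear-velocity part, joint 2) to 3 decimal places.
-0.866

prismatic axis z_1 = (-0.8660,0.5000,0.0000)
J_v[:, 1] = z_1; J_ω[:, 1] = (0,0,0)
entry J[0][1] = -0.8660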